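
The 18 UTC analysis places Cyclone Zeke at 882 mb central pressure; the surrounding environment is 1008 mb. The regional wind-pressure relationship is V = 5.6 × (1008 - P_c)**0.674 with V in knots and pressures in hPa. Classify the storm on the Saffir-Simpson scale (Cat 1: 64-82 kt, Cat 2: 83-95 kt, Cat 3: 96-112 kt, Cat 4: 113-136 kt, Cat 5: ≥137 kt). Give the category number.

ΔP = 1008 − 882 = 126 mb.
V ≈ 5.6 × 126^0.674 = 5.6 × 26.04 ≈ 146 kt.
146 kt falls in the Category 5 band.

5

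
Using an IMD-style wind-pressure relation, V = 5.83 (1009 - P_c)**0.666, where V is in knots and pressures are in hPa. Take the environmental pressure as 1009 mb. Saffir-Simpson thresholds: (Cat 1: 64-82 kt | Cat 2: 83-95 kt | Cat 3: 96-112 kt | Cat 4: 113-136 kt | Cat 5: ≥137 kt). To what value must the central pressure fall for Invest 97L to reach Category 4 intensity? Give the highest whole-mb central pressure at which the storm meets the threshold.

923 mb

Category 4 begins at V = 113 kt.
Required ΔP = (113/5.83)^(1/0.666) = 19.383^1.502 ≈ 85.71 mb.
P_c ≤ 1009 − 85.71 = 923.29, so the highest integer P_c is 923 mb.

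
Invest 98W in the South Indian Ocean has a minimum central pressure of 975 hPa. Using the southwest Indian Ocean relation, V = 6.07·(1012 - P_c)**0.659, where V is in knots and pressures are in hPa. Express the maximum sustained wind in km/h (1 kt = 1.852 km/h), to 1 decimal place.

121.4 km/h

ΔP = 1012 − 975 = 37 hPa.
V ≈ 6.07 × 37^0.659 = 6.07 × 10.801 ≈ 65.559 kt.
65.559 × 1.852 ≈ 121.42 km/h → 121.4 km/h.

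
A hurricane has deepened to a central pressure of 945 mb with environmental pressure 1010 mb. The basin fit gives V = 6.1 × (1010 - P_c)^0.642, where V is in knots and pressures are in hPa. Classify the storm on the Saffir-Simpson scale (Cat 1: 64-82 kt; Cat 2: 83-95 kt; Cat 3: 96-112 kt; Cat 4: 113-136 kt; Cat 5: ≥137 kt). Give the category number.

ΔP = 1010 − 945 = 65 mb.
V ≈ 6.1 × 65^0.642 = 6.1 × 14.58 ≈ 89 kt.
89 kt falls in the Category 2 band.

2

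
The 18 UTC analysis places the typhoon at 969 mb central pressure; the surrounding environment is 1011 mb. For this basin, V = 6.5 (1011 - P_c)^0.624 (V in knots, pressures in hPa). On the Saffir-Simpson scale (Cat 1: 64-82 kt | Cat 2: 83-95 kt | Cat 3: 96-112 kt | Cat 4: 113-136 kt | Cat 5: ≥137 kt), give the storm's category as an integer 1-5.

1

ΔP = 1011 − 969 = 42 mb.
V ≈ 6.5 × 42^0.624 = 6.5 × 10.30 ≈ 67 kt.
67 kt falls in the Category 1 band.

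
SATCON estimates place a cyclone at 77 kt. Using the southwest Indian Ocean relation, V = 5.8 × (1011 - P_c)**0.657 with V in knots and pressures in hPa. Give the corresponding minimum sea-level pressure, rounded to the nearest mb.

960 mb

ΔP = (V / 5.8)^(1/0.657) = (77/5.8)^1.522.
77/5.8 = 13.276; 13.276^1.522 ≈ 51.21 mb.
P_c = 1011 − 51.21 = 959.79 ≈ 960 mb.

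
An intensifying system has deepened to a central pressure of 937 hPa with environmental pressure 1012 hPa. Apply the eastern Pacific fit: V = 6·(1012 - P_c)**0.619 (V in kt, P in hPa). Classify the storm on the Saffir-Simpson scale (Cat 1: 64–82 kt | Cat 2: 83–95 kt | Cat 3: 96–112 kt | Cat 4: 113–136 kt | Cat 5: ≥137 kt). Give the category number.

ΔP = 1012 − 937 = 75 hPa.
V ≈ 6 × 75^0.619 = 6 × 14.48 ≈ 87 kt.
87 kt falls in the Category 2 band.

2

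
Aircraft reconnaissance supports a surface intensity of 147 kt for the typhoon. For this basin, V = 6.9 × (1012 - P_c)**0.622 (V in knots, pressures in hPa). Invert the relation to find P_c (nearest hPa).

875 hPa

ΔP = (V / 6.9)^(1/0.622) = (147/6.9)^1.608.
147/6.9 = 21.304; 21.304^1.608 ≈ 136.71 hPa.
P_c = 1012 − 136.71 = 875.29 ≈ 875 hPa.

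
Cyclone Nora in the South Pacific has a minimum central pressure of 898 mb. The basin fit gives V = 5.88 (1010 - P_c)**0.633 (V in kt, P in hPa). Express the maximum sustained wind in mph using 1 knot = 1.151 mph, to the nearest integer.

134 mph

ΔP = 1010 − 898 = 112 mb.
V ≈ 5.88 × 112^0.633 = 5.88 × 19.822 ≈ 116.555 kt.
116.555 × 1.151 ≈ 134.16 mph → 134 mph.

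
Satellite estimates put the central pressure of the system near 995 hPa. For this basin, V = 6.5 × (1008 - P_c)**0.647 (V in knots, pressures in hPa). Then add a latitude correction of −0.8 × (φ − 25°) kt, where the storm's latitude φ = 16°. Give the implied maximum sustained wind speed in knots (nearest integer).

41 kt

ΔP = 1008 − 995 = 13 hPa.
13^0.647 ≈ 5.257.
V ≈ 6.5 × 5.257 ≈ 34.2 kt.
Latitude correction: −0.8 × (16 − 25) = 7.2 kt.
Corrected V ≈ 41.4 kt → 41 kt.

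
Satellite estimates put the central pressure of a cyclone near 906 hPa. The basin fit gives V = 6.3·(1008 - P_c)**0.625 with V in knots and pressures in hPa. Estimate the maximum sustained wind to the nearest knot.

113 kt

ΔP = 1008 − 906 = 102 hPa.
102^0.625 ≈ 18.004.
V ≈ 6.3 × 18.004 ≈ 113.4 kt.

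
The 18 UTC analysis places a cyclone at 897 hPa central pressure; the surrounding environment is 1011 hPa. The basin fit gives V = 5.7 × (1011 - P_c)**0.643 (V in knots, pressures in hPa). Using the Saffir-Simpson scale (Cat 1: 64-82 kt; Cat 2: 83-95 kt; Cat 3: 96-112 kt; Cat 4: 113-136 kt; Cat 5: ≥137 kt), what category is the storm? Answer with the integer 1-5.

ΔP = 1011 − 897 = 114 hPa.
V ≈ 5.7 × 114^0.643 = 5.7 × 21.02 ≈ 120 kt.
120 kt falls in the Category 4 band.

4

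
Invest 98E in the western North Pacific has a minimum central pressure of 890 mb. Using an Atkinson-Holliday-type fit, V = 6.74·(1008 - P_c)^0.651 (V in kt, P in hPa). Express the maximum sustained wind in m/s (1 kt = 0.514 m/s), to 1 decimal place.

77.3 m/s

ΔP = 1008 − 890 = 118 mb.
V ≈ 6.74 × 118^0.651 = 6.74 × 22.325 ≈ 150.472 kt.
150.472 × 0.514 ≈ 77.34 m/s → 77.3 m/s.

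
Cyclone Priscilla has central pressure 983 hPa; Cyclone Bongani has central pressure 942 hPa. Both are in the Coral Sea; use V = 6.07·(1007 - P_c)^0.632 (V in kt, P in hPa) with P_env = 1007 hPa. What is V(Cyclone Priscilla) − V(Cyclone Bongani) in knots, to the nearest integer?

-40 kt

Cyclone Priscilla: ΔP = 24; V ≈ 6.07 × 24^0.632 ≈ 45.24 kt.
Cyclone Bongani: ΔP = 65; V ≈ 6.07 × 65^0.632 ≈ 84.91 kt.
Difference ≈ 45.24 − 84.91 = -39.67 → -40 kt.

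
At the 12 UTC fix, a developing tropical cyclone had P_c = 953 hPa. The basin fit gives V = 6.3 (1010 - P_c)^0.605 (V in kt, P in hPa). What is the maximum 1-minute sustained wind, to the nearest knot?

ΔP = 1010 − 953 = 57 hPa.
57^0.605 ≈ 11.543.
V ≈ 6.3 × 11.543 ≈ 72.7 kt.

73 kt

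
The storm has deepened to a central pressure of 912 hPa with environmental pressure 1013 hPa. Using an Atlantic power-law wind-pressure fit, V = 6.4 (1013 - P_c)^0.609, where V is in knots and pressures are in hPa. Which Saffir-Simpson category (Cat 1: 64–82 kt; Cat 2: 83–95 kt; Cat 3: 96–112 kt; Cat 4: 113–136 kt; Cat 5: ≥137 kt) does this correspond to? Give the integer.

3

ΔP = 1013 − 912 = 101 hPa.
V ≈ 6.4 × 101^0.609 = 6.4 × 16.62 ≈ 106 kt.
106 kt falls in the Category 3 band.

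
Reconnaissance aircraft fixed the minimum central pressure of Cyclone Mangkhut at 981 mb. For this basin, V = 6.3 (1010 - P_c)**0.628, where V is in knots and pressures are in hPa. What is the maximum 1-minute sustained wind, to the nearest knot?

52 kt

ΔP = 1010 − 981 = 29 mb.
29^0.628 ≈ 8.287.
V ≈ 6.3 × 8.287 ≈ 52.2 kt.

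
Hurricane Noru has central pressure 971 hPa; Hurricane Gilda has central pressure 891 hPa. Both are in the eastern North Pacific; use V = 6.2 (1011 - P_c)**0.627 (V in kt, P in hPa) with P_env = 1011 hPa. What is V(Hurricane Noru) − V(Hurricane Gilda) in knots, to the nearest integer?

-62 kt

Hurricane Noru: ΔP = 40; V ≈ 6.2 × 40^0.627 ≈ 62.64 kt.
Hurricane Gilda: ΔP = 120; V ≈ 6.2 × 120^0.627 ≈ 124.75 kt.
Difference ≈ 62.64 − 124.75 = -62.11 → -62 kt.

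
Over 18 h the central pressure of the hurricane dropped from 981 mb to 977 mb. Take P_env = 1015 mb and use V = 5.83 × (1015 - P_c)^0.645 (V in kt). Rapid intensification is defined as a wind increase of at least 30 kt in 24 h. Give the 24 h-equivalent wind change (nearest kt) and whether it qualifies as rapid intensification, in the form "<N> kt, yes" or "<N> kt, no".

6 kt, no

V₁: ΔP = 34, V ≈ 5.83 × 34^0.645 ≈ 56.69 kt.
V₂: ΔP = 38, V ≈ 5.83 × 38^0.645 ≈ 60.90 kt.
ΔV over 18 h = 4.21 kt → 24 h equivalent = 4.21 × 24/18 ≈ 5.61 kt.
6 kt < 30 kt ⇒ not rapid intensification.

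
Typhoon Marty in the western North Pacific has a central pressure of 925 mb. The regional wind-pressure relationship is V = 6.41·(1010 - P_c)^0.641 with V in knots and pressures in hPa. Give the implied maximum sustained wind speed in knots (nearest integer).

111 kt

ΔP = 1010 − 925 = 85 mb.
85^0.641 ≈ 17.249.
V ≈ 6.41 × 17.249 ≈ 110.6 kt.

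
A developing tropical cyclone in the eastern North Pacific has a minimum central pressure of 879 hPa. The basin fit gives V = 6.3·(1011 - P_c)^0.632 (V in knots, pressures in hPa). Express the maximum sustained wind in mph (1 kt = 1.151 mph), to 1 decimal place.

ΔP = 1011 − 879 = 132 hPa.
V ≈ 6.3 × 132^0.632 = 6.3 × 21.888 ≈ 137.893 kt.
137.893 × 1.151 ≈ 158.72 mph → 158.7 mph.

158.7 mph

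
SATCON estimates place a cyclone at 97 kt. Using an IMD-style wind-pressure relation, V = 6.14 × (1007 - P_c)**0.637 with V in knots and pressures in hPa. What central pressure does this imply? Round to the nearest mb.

931 mb

ΔP = (V / 6.14)^(1/0.637) = (97/6.14)^1.570.
97/6.14 = 15.798; 15.798^1.570 ≈ 76.14 mb.
P_c = 1007 − 76.14 = 930.86 ≈ 931 mb.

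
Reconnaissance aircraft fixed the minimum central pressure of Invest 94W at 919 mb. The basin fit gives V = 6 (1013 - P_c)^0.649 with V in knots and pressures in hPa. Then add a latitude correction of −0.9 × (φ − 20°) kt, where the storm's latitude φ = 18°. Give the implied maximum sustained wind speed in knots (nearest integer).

116 kt

ΔP = 1013 − 919 = 94 mb.
94^0.649 ≈ 19.079.
V ≈ 6 × 19.079 ≈ 114.5 kt.
Latitude correction: −0.9 × (18 − 20) = 1.8 kt.
Corrected V ≈ 116.3 kt → 116 kt.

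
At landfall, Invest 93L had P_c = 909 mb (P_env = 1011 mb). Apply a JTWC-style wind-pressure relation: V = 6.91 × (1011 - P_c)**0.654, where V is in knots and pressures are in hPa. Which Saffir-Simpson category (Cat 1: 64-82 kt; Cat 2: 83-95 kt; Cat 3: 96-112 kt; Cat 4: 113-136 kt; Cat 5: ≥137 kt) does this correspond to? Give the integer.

5

ΔP = 1011 − 909 = 102 mb.
V ≈ 6.91 × 102^0.654 = 6.91 × 20.59 ≈ 142 kt.
142 kt falls in the Category 5 band.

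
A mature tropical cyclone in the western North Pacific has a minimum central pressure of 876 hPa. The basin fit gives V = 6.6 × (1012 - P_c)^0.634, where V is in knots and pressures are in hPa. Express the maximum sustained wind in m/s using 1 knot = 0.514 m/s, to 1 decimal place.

ΔP = 1012 − 876 = 136 hPa.
V ≈ 6.6 × 136^0.634 = 6.6 × 22.525 ≈ 148.665 kt.
148.665 × 0.514 ≈ 76.41 m/s → 76.4 m/s.

76.4 m/s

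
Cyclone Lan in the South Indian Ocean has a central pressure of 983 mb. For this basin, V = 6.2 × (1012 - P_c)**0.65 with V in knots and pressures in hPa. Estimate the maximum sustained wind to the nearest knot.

55 kt

ΔP = 1012 − 983 = 29 mb.
29^0.65 ≈ 8.924.
V ≈ 6.2 × 8.924 ≈ 55.3 kt.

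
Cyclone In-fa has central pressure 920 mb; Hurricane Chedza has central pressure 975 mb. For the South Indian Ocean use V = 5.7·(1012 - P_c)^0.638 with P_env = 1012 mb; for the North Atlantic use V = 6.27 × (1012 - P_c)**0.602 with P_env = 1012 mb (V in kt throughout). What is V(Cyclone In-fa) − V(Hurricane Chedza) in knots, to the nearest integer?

Cyclone In-fa: ΔP = 92; V ≈ 5.7 × 92^0.638 ≈ 102.04 kt.
Hurricane Chedza: ΔP = 37; V ≈ 6.27 × 37^0.602 ≈ 55.12 kt.
Difference ≈ 102.04 − 55.12 = 46.92 → 47 kt.

47 kt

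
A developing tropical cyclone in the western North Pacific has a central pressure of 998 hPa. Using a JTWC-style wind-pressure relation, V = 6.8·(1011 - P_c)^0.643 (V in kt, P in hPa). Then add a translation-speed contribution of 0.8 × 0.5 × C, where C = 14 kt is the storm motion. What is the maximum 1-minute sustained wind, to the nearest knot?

41 kt

ΔP = 1011 − 998 = 13 hPa.
13^0.643 ≈ 5.203.
V ≈ 6.8 × 5.203 ≈ 35.4 kt.
Translation term: 0.8 × 0.5 × 14 = 5.6 kt.
Corrected V ≈ 41 kt → 41 kt.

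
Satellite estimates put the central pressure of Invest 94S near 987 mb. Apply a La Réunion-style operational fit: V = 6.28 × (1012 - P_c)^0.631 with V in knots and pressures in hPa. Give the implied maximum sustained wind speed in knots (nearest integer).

48 kt

ΔP = 1012 − 987 = 25 mb.
25^0.631 ≈ 7.623.
V ≈ 6.28 × 7.623 ≈ 47.9 kt.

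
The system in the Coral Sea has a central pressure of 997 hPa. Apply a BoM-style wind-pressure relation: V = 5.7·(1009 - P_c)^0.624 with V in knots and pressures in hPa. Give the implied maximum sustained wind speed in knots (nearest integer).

ΔP = 1009 − 997 = 12 hPa.
12^0.624 ≈ 4.714.
V ≈ 5.7 × 4.714 ≈ 26.9 kt.

27 kt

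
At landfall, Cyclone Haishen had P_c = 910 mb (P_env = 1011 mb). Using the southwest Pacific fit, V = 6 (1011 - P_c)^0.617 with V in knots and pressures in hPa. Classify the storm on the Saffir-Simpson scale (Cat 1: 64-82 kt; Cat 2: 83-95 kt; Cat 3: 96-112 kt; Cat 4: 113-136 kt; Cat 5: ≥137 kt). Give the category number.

ΔP = 1011 − 910 = 101 mb.
V ≈ 6 × 101^0.617 = 6 × 17.25 ≈ 103 kt.
103 kt falls in the Category 3 band.

3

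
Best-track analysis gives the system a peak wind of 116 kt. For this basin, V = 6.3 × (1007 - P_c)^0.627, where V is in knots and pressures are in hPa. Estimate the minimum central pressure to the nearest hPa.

903 hPa

ΔP = (V / 6.3)^(1/0.627) = (116/6.3)^1.595.
116/6.3 = 18.413; 18.413^1.595 ≈ 104.17 hPa.
P_c = 1007 − 104.17 = 902.83 ≈ 903 hPa.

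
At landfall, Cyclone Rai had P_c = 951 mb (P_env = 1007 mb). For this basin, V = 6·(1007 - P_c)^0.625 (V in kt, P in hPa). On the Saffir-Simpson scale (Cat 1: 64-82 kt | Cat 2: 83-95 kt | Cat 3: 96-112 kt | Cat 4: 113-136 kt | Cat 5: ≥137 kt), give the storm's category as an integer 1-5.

ΔP = 1007 − 951 = 56 mb.
V ≈ 6 × 56^0.625 = 6 × 12.38 ≈ 74 kt.
74 kt falls in the Category 1 band.

1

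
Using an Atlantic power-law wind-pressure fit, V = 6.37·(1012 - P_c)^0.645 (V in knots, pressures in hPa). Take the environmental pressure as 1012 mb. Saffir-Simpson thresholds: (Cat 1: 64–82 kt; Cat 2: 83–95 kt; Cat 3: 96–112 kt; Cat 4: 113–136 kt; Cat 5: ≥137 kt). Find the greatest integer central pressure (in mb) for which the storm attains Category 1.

Category 1 begins at V = 64 kt.
Required ΔP = (64/6.37)^(1/0.645) = 10.047^1.550 ≈ 35.77 mb.
P_c ≤ 1012 − 35.77 = 976.23, so the highest integer P_c is 976 mb.

976 mb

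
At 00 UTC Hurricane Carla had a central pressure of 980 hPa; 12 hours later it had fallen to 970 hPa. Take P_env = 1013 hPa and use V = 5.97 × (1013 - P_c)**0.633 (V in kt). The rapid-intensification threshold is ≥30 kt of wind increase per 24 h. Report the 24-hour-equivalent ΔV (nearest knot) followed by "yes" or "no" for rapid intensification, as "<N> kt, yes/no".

20 kt, no

V₁: ΔP = 33, V ≈ 5.97 × 33^0.633 ≈ 54.60 kt.
V₂: ΔP = 43, V ≈ 5.97 × 43^0.633 ≈ 64.56 kt.
ΔV over 12 h = 9.96 kt → 24 h equivalent = 9.96 × 24/12 ≈ 19.92 kt.
20 kt < 30 kt ⇒ not rapid intensification.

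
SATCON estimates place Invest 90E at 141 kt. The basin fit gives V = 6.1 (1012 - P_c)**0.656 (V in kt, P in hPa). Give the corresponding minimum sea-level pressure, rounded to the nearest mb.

ΔP = (V / 6.1)^(1/0.656) = (141/6.1)^1.524.
141/6.1 = 23.115; 23.115^1.524 ≈ 119.98 mb.
P_c = 1012 − 119.98 = 892.02 ≈ 892 mb.

892 mb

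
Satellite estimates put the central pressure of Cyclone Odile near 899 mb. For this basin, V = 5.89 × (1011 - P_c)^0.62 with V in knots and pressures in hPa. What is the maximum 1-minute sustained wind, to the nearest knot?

ΔP = 1011 − 899 = 112 mb.
112^0.62 ≈ 18.643.
V ≈ 5.89 × 18.643 ≈ 109.8 kt.

110 kt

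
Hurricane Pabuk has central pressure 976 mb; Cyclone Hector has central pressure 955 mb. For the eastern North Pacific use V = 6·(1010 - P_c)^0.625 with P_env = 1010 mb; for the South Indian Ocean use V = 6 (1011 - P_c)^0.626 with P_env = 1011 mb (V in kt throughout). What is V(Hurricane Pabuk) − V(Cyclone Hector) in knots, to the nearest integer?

Hurricane Pabuk: ΔP = 34; V ≈ 6 × 34^0.625 ≈ 54.37 kt.
Cyclone Hector: ΔP = 56; V ≈ 6 × 56^0.626 ≈ 74.56 kt.
Difference ≈ 54.37 − 74.56 = -20.19 → -20 kt.

-20 kt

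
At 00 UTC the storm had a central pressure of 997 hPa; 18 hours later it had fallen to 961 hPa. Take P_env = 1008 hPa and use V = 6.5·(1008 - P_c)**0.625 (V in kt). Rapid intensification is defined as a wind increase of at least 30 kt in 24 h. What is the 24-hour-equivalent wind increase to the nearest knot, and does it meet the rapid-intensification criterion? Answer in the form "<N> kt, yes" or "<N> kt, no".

57 kt, yes

V₁: ΔP = 11, V ≈ 6.5 × 11^0.625 ≈ 29.09 kt.
V₂: ΔP = 47, V ≈ 6.5 × 47^0.625 ≈ 72.11 kt.
ΔV over 18 h = 43.02 kt → 24 h equivalent = 43.02 × 24/18 ≈ 57.36 kt.
57 kt ≥ 30 kt ⇒ rapid intensification.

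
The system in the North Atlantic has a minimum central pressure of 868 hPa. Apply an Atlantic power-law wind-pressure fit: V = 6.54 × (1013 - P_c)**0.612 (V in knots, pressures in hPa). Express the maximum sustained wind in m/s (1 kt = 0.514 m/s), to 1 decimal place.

ΔP = 1013 − 868 = 145 hPa.
V ≈ 6.54 × 145^0.612 = 6.54 × 21.026 ≈ 137.510 kt.
137.510 × 0.514 ≈ 70.68 m/s → 70.7 m/s.

70.7 m/s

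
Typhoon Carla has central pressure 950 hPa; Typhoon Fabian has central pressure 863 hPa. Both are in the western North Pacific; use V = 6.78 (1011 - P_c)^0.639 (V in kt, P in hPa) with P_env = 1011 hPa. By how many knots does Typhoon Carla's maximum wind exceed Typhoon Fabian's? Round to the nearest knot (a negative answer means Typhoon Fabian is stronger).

Typhoon Carla: ΔP = 61; V ≈ 6.78 × 61^0.639 ≈ 93.77 kt.
Typhoon Fabian: ΔP = 148; V ≈ 6.78 × 148^0.639 ≈ 165.21 kt.
Difference ≈ 93.77 − 165.21 = -71.44 → -71 kt.

-71 kt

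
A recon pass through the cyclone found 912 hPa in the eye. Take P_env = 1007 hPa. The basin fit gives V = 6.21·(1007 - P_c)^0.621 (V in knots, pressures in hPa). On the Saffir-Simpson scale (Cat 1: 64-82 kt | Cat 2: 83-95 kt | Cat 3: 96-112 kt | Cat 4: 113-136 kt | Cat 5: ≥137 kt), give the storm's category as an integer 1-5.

3

ΔP = 1007 − 912 = 95 hPa.
V ≈ 6.21 × 95^0.621 = 6.21 × 16.91 ≈ 105 kt.
105 kt falls in the Category 3 band.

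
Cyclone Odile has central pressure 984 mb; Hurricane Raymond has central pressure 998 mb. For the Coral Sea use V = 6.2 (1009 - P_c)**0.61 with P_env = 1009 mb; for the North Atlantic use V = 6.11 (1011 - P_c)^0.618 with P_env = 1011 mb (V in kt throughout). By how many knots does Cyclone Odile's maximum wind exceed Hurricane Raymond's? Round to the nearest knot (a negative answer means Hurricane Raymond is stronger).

14 kt

Cyclone Odile: ΔP = 25; V ≈ 6.2 × 25^0.61 ≈ 44.17 kt.
Hurricane Raymond: ΔP = 13; V ≈ 6.11 × 13^0.618 ≈ 29.82 kt.
Difference ≈ 44.17 − 29.82 = 14.35 → 14 kt.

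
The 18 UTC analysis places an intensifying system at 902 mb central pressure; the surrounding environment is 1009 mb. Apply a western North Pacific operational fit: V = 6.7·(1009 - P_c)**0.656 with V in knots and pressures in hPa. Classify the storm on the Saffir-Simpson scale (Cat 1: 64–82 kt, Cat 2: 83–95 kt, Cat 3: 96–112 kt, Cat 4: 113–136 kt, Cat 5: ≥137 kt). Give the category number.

5

ΔP = 1009 − 902 = 107 mb.
V ≈ 6.7 × 107^0.656 = 6.7 × 21.44 ≈ 144 kt.
144 kt falls in the Category 5 band.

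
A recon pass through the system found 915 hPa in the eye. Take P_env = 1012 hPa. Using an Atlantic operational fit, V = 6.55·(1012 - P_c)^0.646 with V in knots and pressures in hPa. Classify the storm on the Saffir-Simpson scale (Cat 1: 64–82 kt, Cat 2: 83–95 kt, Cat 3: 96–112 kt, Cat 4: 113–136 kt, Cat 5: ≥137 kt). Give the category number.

4

ΔP = 1012 − 915 = 97 hPa.
V ≈ 6.55 × 97^0.646 = 6.55 × 19.21 ≈ 126 kt.
126 kt falls in the Category 4 band.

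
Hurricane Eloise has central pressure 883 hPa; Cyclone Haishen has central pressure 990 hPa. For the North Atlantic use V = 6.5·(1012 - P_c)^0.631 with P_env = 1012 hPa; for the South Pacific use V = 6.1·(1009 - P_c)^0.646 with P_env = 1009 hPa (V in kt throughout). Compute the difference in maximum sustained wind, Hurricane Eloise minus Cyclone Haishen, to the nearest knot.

99 kt

Hurricane Eloise: ΔP = 129; V ≈ 6.5 × 129^0.631 ≈ 139.54 kt.
Cyclone Haishen: ΔP = 19; V ≈ 6.1 × 19^0.646 ≈ 40.87 kt.
Difference ≈ 139.54 − 40.87 = 98.67 → 99 kt.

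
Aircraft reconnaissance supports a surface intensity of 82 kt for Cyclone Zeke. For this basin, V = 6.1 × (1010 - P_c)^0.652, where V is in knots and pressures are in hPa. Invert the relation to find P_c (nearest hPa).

ΔP = (V / 6.1)^(1/0.652) = (82/6.1)^1.534.
82/6.1 = 13.443; 13.443^1.534 ≈ 53.80 hPa.
P_c = 1010 − 53.80 = 956.20 ≈ 956 hPa.

956 hPa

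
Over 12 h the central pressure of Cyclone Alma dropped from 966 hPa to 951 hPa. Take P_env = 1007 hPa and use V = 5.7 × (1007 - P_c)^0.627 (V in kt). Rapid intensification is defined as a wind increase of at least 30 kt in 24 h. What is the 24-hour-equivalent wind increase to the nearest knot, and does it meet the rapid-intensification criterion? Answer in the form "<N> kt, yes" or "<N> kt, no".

25 kt, no

V₁: ΔP = 41, V ≈ 5.7 × 41^0.627 ≈ 58.49 kt.
V₂: ΔP = 56, V ≈ 5.7 × 56^0.627 ≈ 71.12 kt.
ΔV over 12 h = 12.63 kt → 24 h equivalent = 12.63 × 24/12 ≈ 25.26 kt.
25 kt < 30 kt ⇒ not rapid intensification.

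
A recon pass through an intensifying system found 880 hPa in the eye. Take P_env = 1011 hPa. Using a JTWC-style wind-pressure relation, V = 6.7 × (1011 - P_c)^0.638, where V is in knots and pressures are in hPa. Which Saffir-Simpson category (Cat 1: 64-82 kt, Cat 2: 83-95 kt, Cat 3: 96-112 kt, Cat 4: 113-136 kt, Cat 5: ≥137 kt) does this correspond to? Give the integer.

5

ΔP = 1011 − 880 = 131 hPa.
V ≈ 6.7 × 131^0.638 = 6.7 × 22.43 ≈ 150 kt.
150 kt falls in the Category 5 band.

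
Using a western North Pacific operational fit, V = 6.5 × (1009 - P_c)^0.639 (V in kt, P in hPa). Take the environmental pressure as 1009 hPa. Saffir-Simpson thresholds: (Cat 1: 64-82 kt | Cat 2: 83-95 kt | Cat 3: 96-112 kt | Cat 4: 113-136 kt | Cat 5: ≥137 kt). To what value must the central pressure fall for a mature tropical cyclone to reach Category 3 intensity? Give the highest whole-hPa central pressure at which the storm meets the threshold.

Category 3 begins at V = 96 kt.
Required ΔP = (96/6.5)^(1/0.639) = 14.769^1.565 ≈ 67.61 hPa.
P_c ≤ 1009 − 67.61 = 941.39, so the highest integer P_c is 941 hPa.

941 hPa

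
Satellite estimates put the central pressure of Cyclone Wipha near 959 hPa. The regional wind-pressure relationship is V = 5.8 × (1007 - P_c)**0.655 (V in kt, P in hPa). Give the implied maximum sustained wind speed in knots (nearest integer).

ΔP = 1007 − 959 = 48 hPa.
48^0.655 ≈ 12.624.
V ≈ 5.8 × 12.624 ≈ 73.2 kt.

73 kt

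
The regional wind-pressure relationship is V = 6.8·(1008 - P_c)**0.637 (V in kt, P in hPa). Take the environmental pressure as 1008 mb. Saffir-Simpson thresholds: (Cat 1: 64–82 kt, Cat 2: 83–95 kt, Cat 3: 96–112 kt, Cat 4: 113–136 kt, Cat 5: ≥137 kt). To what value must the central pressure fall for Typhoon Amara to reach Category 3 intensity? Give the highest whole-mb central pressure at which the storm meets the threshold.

Category 3 begins at V = 96 kt.
Required ΔP = (96/6.8)^(1/0.637) = 14.118^1.570 ≈ 63.82 mb.
P_c ≤ 1008 − 63.82 = 944.18, so the highest integer P_c is 944 mb.

944 mb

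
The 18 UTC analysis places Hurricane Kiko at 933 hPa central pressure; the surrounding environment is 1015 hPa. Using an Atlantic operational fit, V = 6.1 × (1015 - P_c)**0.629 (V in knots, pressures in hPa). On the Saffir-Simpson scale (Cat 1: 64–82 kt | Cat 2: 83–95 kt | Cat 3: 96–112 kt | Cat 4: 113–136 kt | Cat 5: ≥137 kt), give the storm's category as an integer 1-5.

3

ΔP = 1015 − 933 = 82 hPa.
V ≈ 6.1 × 82^0.629 = 6.1 × 15.99 ≈ 98 kt.
98 kt falls in the Category 3 band.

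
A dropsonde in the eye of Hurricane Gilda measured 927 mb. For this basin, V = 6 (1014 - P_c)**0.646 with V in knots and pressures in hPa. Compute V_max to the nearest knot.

107 kt

ΔP = 1014 − 927 = 87 mb.
87^0.646 ≈ 17.903.
V ≈ 6 × 17.903 ≈ 107.4 kt.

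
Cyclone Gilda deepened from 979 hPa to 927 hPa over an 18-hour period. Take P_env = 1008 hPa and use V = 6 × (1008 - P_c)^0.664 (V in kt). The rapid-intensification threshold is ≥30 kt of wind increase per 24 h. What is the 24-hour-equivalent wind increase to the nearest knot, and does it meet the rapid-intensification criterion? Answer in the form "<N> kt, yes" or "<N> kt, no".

73 kt, yes

V₁: ΔP = 29, V ≈ 6 × 29^0.664 ≈ 56.13 kt.
V₂: ΔP = 81, V ≈ 6 × 81^0.664 ≈ 111.02 kt.
ΔV over 18 h = 54.89 kt → 24 h equivalent = 54.89 × 24/18 ≈ 73.19 kt.
73 kt ≥ 30 kt ⇒ rapid intensification.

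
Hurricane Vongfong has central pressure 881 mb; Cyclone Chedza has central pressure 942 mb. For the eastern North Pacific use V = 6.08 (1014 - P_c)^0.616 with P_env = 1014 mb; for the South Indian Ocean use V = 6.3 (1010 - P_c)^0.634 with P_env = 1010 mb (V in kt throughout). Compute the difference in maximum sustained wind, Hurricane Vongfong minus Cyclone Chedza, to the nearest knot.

32 kt

Hurricane Vongfong: ΔP = 133; V ≈ 6.08 × 133^0.616 ≈ 123.65 kt.
Cyclone Chedza: ΔP = 68; V ≈ 6.3 × 68^0.634 ≈ 91.44 kt.
Difference ≈ 123.65 − 91.44 = 32.21 → 32 kt.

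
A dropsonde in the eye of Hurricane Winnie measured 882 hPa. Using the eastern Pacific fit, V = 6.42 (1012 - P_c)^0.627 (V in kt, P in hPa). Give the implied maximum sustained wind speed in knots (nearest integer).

ΔP = 1012 − 882 = 130 hPa.
130^0.627 ≈ 21.156.
V ≈ 6.42 × 21.156 ≈ 135.8 kt.

136 kt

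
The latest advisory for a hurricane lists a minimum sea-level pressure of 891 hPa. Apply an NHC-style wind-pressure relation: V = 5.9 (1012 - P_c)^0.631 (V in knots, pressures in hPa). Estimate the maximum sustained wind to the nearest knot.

ΔP = 1012 − 891 = 121 hPa.
121^0.631 ≈ 20.618.
V ≈ 5.9 × 20.618 ≈ 121.6 kt.

122 kt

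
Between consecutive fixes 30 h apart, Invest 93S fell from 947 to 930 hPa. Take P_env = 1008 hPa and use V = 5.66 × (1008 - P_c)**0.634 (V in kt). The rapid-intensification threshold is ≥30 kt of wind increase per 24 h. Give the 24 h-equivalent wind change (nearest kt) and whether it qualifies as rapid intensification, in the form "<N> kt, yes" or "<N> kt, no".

V₁: ΔP = 61, V ≈ 5.66 × 61^0.634 ≈ 76.69 kt.
V₂: ΔP = 78, V ≈ 5.66 × 78^0.634 ≈ 89.62 kt.
ΔV over 30 h = 12.93 kt → 24 h equivalent = 12.93 × 24/30 ≈ 10.34 kt.
10 kt < 30 kt ⇒ not rapid intensification.

10 kt, no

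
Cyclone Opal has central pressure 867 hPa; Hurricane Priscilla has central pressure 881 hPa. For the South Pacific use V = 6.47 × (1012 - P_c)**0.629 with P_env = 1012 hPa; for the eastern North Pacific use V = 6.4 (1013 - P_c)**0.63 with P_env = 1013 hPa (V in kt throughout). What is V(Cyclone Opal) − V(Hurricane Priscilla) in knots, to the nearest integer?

9 kt

Cyclone Opal: ΔP = 145; V ≈ 6.47 × 145^0.629 ≈ 148.05 kt.
Hurricane Priscilla: ΔP = 132; V ≈ 6.4 × 132^0.63 ≈ 138.72 kt.
Difference ≈ 148.05 − 138.72 = 9.33 → 9 kt.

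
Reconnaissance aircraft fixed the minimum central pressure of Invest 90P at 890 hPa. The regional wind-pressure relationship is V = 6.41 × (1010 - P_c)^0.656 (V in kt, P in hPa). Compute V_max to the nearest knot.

ΔP = 1010 − 890 = 120 hPa.
120^0.656 ≈ 23.118.
V ≈ 6.41 × 23.118 ≈ 148.2 kt.

148 kt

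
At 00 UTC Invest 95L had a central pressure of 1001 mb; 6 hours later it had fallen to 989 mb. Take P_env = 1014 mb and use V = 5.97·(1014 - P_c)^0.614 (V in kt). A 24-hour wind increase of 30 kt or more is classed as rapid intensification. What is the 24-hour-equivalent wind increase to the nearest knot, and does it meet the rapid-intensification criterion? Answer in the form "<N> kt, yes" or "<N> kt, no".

57 kt, yes

V₁: ΔP = 13, V ≈ 5.97 × 13^0.614 ≈ 28.84 kt.
V₂: ΔP = 25, V ≈ 5.97 × 25^0.614 ≈ 43.08 kt.
ΔV over 6 h = 14.24 kt → 24 h equivalent = 14.24 × 24/6 ≈ 56.96 kt.
57 kt ≥ 30 kt ⇒ rapid intensification.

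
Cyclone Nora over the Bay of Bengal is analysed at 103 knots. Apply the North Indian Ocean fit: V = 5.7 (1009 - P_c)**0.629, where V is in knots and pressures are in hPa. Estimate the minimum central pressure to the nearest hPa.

909 hPa

ΔP = (V / 5.7)^(1/0.629) = (103/5.7)^1.590.
103/5.7 = 18.070; 18.070^1.590 ≈ 99.62 hPa.
P_c = 1009 − 99.62 = 909.38 ≈ 909 hPa.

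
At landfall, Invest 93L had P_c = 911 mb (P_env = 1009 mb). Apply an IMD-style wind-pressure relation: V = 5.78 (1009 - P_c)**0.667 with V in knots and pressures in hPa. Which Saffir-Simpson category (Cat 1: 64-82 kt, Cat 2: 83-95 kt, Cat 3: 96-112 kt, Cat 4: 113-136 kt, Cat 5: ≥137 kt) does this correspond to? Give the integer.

4

ΔP = 1009 − 911 = 98 mb.
V ≈ 5.78 × 98^0.667 = 5.78 × 21.29 ≈ 123 kt.
123 kt falls in the Category 4 band.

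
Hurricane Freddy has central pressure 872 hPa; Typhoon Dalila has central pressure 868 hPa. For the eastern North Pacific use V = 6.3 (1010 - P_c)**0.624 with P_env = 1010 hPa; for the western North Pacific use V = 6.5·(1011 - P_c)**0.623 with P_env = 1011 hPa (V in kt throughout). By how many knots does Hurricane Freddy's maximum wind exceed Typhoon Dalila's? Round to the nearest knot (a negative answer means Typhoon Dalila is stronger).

Hurricane Freddy: ΔP = 138; V ≈ 6.3 × 138^0.624 ≈ 136.34 kt.
Typhoon Dalila: ΔP = 143; V ≈ 6.5 × 143^0.623 ≈ 143.12 kt.
Difference ≈ 136.34 − 143.12 = -6.78 → -7 kt.

-7 kt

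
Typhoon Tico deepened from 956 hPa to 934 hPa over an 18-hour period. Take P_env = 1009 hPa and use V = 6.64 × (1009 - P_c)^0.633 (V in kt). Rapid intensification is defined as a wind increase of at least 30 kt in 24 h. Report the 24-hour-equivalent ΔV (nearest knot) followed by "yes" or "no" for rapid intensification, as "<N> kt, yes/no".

27 kt, no

V₁: ΔP = 53, V ≈ 6.64 × 53^0.633 ≈ 81.97 kt.
V₂: ΔP = 75, V ≈ 6.64 × 75^0.633 ≈ 102.11 kt.
ΔV over 18 h = 20.14 kt → 24 h equivalent = 20.14 × 24/18 ≈ 26.85 kt.
27 kt < 30 kt ⇒ not rapid intensification.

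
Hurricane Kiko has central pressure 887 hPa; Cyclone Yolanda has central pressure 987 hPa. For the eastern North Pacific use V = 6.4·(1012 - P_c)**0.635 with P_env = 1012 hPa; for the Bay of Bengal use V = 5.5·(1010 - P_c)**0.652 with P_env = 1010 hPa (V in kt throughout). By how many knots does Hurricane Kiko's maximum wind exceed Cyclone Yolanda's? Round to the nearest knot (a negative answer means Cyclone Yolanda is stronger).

Hurricane Kiko: ΔP = 125; V ≈ 6.4 × 125^0.635 ≈ 137.31 kt.
Cyclone Yolanda: ΔP = 23; V ≈ 5.5 × 23^0.652 ≈ 42.48 kt.
Difference ≈ 137.31 − 42.48 = 94.83 → 95 kt.

95 kt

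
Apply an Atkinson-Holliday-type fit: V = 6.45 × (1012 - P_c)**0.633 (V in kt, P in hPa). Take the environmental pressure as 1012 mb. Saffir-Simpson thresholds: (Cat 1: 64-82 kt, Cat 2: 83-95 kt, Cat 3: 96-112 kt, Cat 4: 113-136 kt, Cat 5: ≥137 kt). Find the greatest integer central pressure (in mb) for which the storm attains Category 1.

974 mb

Category 1 begins at V = 64 kt.
Required ΔP = (64/6.45)^(1/0.633) = 9.922^1.580 ≈ 37.54 mb.
P_c ≤ 1012 − 37.54 = 974.46, so the highest integer P_c is 974 mb.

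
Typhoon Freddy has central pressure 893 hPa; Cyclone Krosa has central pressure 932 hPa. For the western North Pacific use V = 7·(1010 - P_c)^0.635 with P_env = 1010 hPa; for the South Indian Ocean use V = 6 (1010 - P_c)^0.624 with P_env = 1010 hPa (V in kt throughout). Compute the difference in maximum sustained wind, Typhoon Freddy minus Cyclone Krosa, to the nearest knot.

Typhoon Freddy: ΔP = 117; V ≈ 7 × 117^0.635 ≈ 144.01 kt.
Cyclone Krosa: ΔP = 78; V ≈ 6 × 78^0.624 ≈ 90.95 kt.
Difference ≈ 144.01 − 90.95 = 53.06 → 53 kt.

53 kt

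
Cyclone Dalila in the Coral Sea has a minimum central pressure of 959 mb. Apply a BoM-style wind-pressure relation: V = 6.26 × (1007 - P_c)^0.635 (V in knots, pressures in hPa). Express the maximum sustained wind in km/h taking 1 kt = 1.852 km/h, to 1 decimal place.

ΔP = 1007 − 959 = 48 mb.
V ≈ 6.26 × 48^0.635 = 6.26 × 11.684 ≈ 73.141 kt.
73.141 × 1.852 ≈ 135.46 km/h → 135.5 km/h.

135.5 km/h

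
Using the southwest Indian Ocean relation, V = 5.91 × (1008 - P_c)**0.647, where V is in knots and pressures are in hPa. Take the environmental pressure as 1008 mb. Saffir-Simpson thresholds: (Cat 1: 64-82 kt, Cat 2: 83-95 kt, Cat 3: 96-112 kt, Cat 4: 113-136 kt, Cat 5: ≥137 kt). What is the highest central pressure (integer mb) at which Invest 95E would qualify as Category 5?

879 mb

Category 5 begins at V = 137 kt.
Required ΔP = (137/5.91)^(1/0.647) = 23.181^1.546 ≈ 128.81 mb.
P_c ≤ 1008 − 128.81 = 879.19, so the highest integer P_c is 879 mb.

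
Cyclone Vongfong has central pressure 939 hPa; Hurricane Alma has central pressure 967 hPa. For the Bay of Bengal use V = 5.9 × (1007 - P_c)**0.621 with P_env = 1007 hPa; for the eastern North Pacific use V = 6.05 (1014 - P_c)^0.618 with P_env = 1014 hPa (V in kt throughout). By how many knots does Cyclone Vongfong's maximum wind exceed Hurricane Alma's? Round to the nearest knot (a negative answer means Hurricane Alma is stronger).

Cyclone Vongfong: ΔP = 68; V ≈ 5.9 × 68^0.621 ≈ 81.07 kt.
Hurricane Alma: ΔP = 47; V ≈ 6.05 × 47^0.618 ≈ 65.33 kt.
Difference ≈ 81.07 − 65.33 = 15.74 → 16 kt.

16 kt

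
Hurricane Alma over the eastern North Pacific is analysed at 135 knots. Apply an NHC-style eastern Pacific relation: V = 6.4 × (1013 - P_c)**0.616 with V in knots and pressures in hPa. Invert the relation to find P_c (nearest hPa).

872 hPa

ΔP = (V / 6.4)^(1/0.616) = (135/6.4)^1.623.
135/6.4 = 21.094; 21.094^1.623 ≈ 141.12 hPa.
P_c = 1013 − 141.12 = 871.88 ≈ 872 hPa.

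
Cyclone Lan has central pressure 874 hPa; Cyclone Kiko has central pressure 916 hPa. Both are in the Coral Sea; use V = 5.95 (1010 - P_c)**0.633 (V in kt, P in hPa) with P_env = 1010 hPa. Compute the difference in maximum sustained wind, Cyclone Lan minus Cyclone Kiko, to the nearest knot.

Cyclone Lan: ΔP = 136; V ≈ 5.95 × 136^0.633 ≈ 133.37 kt.
Cyclone Kiko: ΔP = 94; V ≈ 5.95 × 94^0.633 ≈ 105.56 kt.
Difference ≈ 133.37 − 105.56 = 27.81 → 28 kt.

28 kt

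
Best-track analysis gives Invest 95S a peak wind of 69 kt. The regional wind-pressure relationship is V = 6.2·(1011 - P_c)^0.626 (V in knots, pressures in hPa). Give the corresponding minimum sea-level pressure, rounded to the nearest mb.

964 mb

ΔP = (V / 6.2)^(1/0.626) = (69/6.2)^1.597.
69/6.2 = 11.129; 11.129^1.597 ≈ 46.95 mb.
P_c = 1011 − 46.95 = 964.05 ≈ 964 mb.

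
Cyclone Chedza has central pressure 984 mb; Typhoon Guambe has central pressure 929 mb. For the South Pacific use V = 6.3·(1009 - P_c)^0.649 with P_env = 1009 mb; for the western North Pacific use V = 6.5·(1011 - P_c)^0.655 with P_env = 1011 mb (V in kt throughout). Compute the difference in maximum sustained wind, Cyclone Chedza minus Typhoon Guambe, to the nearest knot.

Cyclone Chedza: ΔP = 25; V ≈ 6.3 × 25^0.649 ≈ 50.89 kt.
Typhoon Guambe: ΔP = 82; V ≈ 6.5 × 82^0.655 ≈ 116.54 kt.
Difference ≈ 50.89 − 116.54 = -65.65 → -66 kt.

-66 kt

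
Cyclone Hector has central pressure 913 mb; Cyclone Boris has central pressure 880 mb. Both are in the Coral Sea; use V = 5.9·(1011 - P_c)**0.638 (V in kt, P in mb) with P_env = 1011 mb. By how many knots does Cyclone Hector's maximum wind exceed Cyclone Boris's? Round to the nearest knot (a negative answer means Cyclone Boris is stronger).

-22 kt

Cyclone Hector: ΔP = 98; V ≈ 5.9 × 98^0.638 ≈ 109.96 kt.
Cyclone Boris: ΔP = 131; V ≈ 5.9 × 131^0.638 ≈ 132.33 kt.
Difference ≈ 109.96 − 132.33 = -22.37 → -22 kt.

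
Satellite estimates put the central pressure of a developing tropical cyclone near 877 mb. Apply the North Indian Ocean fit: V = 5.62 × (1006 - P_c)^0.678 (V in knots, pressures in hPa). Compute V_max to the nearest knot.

152 kt

ΔP = 1006 − 877 = 129 mb.
129^0.678 ≈ 26.976.
V ≈ 5.62 × 26.976 ≈ 151.6 kt.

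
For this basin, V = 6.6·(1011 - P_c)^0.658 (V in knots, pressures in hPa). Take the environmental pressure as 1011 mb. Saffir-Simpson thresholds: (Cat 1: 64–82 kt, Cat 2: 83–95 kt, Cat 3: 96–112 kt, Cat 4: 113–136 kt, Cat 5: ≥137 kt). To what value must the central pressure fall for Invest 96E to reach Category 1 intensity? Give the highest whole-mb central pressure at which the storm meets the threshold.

979 mb

Category 1 begins at V = 64 kt.
Required ΔP = (64/6.6)^(1/0.658) = 9.697^1.520 ≈ 31.58 mb.
P_c ≤ 1011 − 31.58 = 979.42, so the highest integer P_c is 979 mb.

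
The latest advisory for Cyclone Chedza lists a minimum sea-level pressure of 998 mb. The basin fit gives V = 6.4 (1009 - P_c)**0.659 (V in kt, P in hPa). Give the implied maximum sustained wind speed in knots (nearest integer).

ΔP = 1009 − 998 = 11 mb.
11^0.659 ≈ 4.856.
V ≈ 6.4 × 4.856 ≈ 31.1 kt.

31 kt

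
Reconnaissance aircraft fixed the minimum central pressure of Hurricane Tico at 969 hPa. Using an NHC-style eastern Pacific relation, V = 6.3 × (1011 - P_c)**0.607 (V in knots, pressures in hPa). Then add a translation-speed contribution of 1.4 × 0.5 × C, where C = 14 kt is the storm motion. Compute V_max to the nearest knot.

71 kt

ΔP = 1011 − 969 = 42 hPa.
42^0.607 ≈ 9.667.
V ≈ 6.3 × 9.667 ≈ 60.9 kt.
Translation term: 1.4 × 0.5 × 14 = 9.8 kt.
Corrected V ≈ 70.7 kt → 71 kt.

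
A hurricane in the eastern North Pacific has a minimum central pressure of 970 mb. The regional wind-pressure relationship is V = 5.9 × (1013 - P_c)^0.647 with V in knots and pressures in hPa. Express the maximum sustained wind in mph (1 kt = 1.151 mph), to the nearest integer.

ΔP = 1013 − 970 = 43 mb.
V ≈ 5.9 × 43^0.647 = 5.9 × 11.399 ≈ 67.252 kt.
67.252 × 1.151 ≈ 77.41 mph → 77 mph.

77 mph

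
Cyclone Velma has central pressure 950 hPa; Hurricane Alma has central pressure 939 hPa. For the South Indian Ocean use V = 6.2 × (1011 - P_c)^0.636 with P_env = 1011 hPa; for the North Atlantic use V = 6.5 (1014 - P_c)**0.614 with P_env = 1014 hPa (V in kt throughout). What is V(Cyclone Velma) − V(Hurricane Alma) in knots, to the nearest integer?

Cyclone Velma: ΔP = 61; V ≈ 6.2 × 61^0.636 ≈ 84.70 kt.
Hurricane Alma: ΔP = 75; V ≈ 6.5 × 75^0.614 ≈ 92.09 kt.
Difference ≈ 84.70 − 92.09 = -7.39 → -7 kt.

-7 kt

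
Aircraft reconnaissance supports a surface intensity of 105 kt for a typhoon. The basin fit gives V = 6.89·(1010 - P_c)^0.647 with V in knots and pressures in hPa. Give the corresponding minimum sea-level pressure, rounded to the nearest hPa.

ΔP = (V / 6.89)^(1/0.647) = (105/6.89)^1.546.
105/6.89 = 15.239; 15.239^1.546 ≈ 67.36 hPa.
P_c = 1010 − 67.36 = 942.64 ≈ 943 hPa.

943 hPa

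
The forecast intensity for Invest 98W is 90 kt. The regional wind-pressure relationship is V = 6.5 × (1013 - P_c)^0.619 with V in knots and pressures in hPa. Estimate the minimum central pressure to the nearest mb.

ΔP = (V / 6.5)^(1/0.619) = (90/6.5)^1.616.
90/6.5 = 13.846; 13.846^1.616 ≈ 69.80 mb.
P_c = 1013 − 69.80 = 943.20 ≈ 943 mb.

943 mb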